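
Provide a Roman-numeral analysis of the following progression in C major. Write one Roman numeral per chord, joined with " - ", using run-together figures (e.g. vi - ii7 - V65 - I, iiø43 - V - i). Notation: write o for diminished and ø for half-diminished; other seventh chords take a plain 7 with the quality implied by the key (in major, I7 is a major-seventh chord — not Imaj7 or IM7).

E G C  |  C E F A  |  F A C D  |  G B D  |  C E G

E-G-C has root C, degree 1 in C major, so I6.
C-E-F-A: major seventh chord on F = scale degree 4 → IV43.
F-A-C-D: minor seventh chord on D = scale degree 2 → ii65.
G-B-D: major triad on G = scale degree 5 → V.
C-E-G: major triad on C = scale degree 1 → I.

I6 - IV43 - ii65 - V - I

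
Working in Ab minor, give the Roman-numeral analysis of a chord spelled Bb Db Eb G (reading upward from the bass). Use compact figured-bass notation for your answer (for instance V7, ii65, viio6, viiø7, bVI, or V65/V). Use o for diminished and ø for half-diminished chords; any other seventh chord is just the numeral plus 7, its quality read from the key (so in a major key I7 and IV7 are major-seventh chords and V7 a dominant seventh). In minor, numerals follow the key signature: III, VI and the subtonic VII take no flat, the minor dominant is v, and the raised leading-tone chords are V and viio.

V43

Stacked in thirds the chord is Eb-G-Bb-Db: a dominant seventh chord on Eb.
In Ab minor, Eb is the dominant; the diatonic dominant seventh chord there is V7.
With Bb in the bass the chord is in second inversion, so the figured bass is 43.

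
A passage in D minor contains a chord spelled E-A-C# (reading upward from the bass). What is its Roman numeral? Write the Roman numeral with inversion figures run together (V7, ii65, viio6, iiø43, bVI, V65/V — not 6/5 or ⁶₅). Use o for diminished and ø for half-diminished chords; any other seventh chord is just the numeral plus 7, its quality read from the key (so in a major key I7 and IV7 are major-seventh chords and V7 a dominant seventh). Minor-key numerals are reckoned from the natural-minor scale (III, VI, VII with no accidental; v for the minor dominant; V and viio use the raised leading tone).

V64

Stacked in thirds the chord is A-C#-E: a major triad on A.
In D minor, A is the dominant; the diatonic major triad there is V.
With E in the bass the chord is in second inversion, so the figured bass is 64.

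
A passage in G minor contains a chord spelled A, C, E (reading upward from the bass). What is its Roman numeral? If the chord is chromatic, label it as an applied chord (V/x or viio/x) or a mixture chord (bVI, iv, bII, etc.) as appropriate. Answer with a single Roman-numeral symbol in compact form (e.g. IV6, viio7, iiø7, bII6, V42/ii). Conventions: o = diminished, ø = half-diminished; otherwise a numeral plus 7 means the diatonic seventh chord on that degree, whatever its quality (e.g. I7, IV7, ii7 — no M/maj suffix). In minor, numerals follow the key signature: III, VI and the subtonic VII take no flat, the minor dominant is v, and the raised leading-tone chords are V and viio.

The pitches A-C-E form a minor triad rooted on A.
A is the second degree of G minor. This is the minor supertonic, borrowed from the parallel major (the Dorian ii).

ii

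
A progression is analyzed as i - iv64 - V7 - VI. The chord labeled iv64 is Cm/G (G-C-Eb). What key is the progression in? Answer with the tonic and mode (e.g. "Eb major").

The chord Cm/G is a minor triad rooted on C; its label is iv64.
iv64 on C implies C is the subdominant; that puts the tonic at G, and the lowercase numeral fits minor mode.

G minor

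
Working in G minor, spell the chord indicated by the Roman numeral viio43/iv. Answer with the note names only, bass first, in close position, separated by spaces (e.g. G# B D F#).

viio43/iv is a secondary leading-tone chord. The target iv is C in G minor; the applied chord is rooted a semitone below, on B.
Building a fully diminished seventh chord on B gives B-D-F-Ab.
The figured bass 43 indicates second inversion, placing the fifth (F) in the bass: F-Ab-B-D.

F Ab B D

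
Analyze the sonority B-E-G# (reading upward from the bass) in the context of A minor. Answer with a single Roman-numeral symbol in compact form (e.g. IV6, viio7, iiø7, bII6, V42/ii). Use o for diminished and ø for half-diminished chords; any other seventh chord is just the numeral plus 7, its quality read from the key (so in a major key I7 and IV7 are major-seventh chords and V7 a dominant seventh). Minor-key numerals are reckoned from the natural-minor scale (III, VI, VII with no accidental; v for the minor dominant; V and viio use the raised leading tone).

V64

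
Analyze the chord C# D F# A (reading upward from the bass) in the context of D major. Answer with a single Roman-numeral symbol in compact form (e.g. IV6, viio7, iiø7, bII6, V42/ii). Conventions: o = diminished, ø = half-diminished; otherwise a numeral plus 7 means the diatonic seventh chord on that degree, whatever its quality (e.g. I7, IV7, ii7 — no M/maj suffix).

I42

Stacked in thirds the chord is D-F#-A-C#: a major seventh chord on D.
In D major, D is the tonic; the diatonic major seventh chord there is I7.
With C# in the bass the chord is in third inversion, so the figured bass is 42.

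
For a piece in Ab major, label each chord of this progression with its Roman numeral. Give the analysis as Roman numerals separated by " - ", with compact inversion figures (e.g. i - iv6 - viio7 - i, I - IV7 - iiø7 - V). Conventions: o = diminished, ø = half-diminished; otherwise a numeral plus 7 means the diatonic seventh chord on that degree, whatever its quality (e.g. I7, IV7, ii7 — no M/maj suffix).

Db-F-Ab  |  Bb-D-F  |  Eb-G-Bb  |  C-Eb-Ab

IV - V/V - V - I6

Db-F-Ab has root Db, degree 4 in Ab major, so IV.
Bb-D-F: a major triad on Bb, the applied dominant of V → V/V.
Eb-G-Bb: root Eb is the dominant; major triad there is V.
C-Eb-Ab: root Ab is the tonic; major triad there is I6.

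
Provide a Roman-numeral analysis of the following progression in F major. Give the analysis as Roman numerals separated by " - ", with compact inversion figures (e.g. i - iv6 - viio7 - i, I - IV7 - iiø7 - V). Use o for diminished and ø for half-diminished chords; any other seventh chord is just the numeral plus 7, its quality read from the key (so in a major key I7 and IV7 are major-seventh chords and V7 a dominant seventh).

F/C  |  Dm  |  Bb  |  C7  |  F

F/C: root F is the tonic; major triad there is I64.
Dm has root D, degree 6 in F major, so vi.
Bb: root Bb is the subdominant; major triad there is IV.
C7 has root C, degree 5 in F major, so V7.
F: major triad on F = scale degree 1 → I.

I64 - vi - IV - V7 - I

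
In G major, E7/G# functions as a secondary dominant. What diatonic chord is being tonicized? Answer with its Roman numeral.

ii

The chord is a dominant seventh chord on E.
A dominant resolves down a perfect fifth: E → A. In G major, A is scale degree 2, i.e. ii.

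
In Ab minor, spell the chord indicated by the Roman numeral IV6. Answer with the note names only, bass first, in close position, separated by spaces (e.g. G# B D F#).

F Ab Db

IV6 is the major subdominant, borrowed from the parallel major. In Ab minor that root is Db.
So the chord is Db-F-Ab, a major triad.
With the 6 figure the chord is in first inversion; from the bass F upward in close position it reads F-Ab-Db.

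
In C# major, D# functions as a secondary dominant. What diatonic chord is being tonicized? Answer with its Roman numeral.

V

The chord is a major triad on D#.
A dominant resolves down a perfect fifth: D# → G#. In C# major, G# is scale degree 5, i.e. V.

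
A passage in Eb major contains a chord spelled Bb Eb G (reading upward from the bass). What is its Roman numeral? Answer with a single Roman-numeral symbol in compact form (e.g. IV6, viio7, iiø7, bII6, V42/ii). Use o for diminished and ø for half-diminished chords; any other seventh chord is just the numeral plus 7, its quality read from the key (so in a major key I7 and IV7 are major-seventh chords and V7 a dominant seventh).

I64

The pitches Eb-G-Bb form a major triad rooted on Eb.
In Eb major, Eb is the tonic; the diatonic major triad there is I.
With Bb in the bass the chord is in second inversion, so the figured bass is 64.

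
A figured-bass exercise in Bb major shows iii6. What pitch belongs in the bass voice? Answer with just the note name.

F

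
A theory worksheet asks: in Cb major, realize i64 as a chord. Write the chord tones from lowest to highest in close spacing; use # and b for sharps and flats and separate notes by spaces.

i64 is the minor tonic, borrowed from the parallel minor. In Cb major that root is Cb.
So the chord is Cb-Ebb-Gb, a minor triad.
With the 64 figure the chord is in second inversion; from the bass Gb upward in close position it reads Gb-Cb-Ebb.

Gb Cb Ebb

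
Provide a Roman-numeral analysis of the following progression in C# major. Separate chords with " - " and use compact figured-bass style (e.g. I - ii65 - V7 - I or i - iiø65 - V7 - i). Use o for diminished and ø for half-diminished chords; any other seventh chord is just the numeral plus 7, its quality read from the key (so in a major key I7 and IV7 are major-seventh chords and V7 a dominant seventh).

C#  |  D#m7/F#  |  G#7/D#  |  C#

I - ii65 - V43 - I

C#: major triad on C# = scale degree 1 → I.
D#m7/F#: minor seventh chord on D# = scale degree 2 → ii65.
G#7/D#: root G# is the dominant; dominant seventh chord there is V43.
C#: root C# is the tonic; major triad there is I.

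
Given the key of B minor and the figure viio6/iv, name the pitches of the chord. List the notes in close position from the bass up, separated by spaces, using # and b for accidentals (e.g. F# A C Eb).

The slash marks an applied leading-tone chord: viio of iv. In B minor, iv is E, so the leading tone to it is D#, a half step below.
Building a diminished triad on D# gives D#-F#-A.
With the 6 figure the chord is in first inversion; from the bass F# upward in close position it reads F#-A-D#.

F# A D#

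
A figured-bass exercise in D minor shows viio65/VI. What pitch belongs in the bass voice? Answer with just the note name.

The applied chord viio65/VI is rooted on A: A-C-Eb-Gb.
The figure 65 means first inversion — the third is in the bass.

C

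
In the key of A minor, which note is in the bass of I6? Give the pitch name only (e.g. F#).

I in A minor has root A; the chord is A-C#-E.
The figure 6 means first inversion — the third is in the bass.

C#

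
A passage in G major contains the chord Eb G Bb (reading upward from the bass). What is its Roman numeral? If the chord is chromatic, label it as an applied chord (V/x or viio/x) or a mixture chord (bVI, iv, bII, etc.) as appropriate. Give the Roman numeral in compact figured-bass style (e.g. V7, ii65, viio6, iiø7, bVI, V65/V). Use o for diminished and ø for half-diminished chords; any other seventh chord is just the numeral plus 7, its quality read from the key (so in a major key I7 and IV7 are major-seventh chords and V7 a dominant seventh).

The pitches Eb-G-Bb form a major triad rooted on Eb.
Eb is the lowered sixth degree of G major (diatonic 6 would be E). This is a major triad on the lowered sixth degree, borrowed from the parallel minor.

bVI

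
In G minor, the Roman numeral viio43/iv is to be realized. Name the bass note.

The applied chord viio43/iv is rooted on B: B-D-F-Ab.
The figure 43 means second inversion — the fifth is in the bass.

F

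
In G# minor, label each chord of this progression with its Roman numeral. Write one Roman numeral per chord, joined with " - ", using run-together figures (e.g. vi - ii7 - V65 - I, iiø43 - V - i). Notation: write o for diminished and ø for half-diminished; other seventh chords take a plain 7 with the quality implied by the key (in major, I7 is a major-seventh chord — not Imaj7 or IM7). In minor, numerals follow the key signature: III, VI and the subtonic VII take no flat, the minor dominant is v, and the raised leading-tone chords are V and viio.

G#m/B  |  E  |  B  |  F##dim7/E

i6 - VI - III - viio42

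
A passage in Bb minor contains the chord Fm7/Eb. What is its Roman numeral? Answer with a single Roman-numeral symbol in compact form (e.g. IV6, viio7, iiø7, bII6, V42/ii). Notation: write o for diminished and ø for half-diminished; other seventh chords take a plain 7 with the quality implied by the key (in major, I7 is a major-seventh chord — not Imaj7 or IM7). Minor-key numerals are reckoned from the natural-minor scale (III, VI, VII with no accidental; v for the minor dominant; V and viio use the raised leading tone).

v42

Stacked in thirds the chord is F-Ab-C-Eb: a minor seventh chord on F.
In Bb minor, F is the dominant; the diatonic minor seventh chord there is v7.
With Eb in the bass the chord is in third inversion, so the figured bass is 42.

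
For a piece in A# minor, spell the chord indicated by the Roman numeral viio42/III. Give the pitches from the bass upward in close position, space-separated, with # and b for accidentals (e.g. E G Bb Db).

viio42/III is a secondary leading-tone chord. The target III is C# in A# minor; the applied chord is rooted a semitone below, on B#.
Building a fully diminished seventh chord on B# gives B#-D#-F#-A.
The figured bass 42 indicates third inversion, placing the seventh (A) in the bass: A-B#-D#-F#.

A B# D# F#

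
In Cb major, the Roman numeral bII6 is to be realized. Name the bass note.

Fb

bII in Cb major has root Dbb; the chord is Dbb-Fb-Abb.
The figure 6 means first inversion — the third is in the bass.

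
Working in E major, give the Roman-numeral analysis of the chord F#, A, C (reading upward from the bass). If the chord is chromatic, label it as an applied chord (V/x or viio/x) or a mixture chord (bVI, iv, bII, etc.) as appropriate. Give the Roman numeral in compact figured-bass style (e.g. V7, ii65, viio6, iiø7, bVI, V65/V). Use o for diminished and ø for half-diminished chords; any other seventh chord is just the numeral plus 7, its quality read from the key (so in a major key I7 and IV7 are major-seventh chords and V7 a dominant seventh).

iio

Stacked in thirds the chord is F#-A-C: a diminished triad on F#.
F# is the second degree of E major. This is the diminished supertonic triad, borrowed from the parallel minor.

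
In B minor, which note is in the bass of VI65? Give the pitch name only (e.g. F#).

B

VI in B minor has root G; the chord is G-B-D-F#.
The figure 65 means first inversion — the third is in the bass.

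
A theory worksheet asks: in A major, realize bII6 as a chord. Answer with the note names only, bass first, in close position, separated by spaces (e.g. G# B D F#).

bII6 is the Neapolitan sixth — a major triad on the lowered second degree, here in its customary first inversion. In A major that root is Bb.
So the chord is Bb-D-F.
With the 6 figure the chord is in first inversion; from the bass D upward in close position it reads D-F-Bb.

D F Bb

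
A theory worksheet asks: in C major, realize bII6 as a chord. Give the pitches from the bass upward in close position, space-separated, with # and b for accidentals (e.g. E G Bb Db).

F Ab Db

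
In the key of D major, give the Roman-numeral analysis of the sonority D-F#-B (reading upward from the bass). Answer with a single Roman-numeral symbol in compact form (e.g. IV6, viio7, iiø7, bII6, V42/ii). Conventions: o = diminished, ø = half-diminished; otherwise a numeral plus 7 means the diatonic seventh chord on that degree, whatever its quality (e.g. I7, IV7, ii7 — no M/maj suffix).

vi6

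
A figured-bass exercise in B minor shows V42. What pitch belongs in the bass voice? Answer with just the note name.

E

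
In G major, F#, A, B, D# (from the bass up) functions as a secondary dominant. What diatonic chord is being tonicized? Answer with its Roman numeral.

vi

The chord is a dominant seventh chord on B.
A dominant resolves down a perfect fifth: B → E. In G major, E is scale degree 6, i.e. vi.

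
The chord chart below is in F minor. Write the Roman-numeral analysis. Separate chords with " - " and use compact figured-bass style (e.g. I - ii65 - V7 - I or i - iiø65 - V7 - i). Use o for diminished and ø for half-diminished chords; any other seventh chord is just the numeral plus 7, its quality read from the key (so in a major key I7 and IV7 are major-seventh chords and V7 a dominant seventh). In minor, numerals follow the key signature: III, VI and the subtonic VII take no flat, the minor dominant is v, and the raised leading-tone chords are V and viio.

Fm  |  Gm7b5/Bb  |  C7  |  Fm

Fm: root F is the tonic; minor triad there is i.
Gm7b5/Bb has root G, degree 2 in F minor, so iiø65.
C7: dominant seventh chord on C = scale degree 5 → V7.
Fm: root F is the tonic; minor triad there is i.

i - iiø65 - V7 - i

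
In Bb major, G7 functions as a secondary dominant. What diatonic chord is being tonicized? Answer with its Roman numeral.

The chord is a dominant seventh chord on G.
A dominant resolves down a perfect fifth: G → C. In Bb major, C is scale degree 2, i.e. ii.

ii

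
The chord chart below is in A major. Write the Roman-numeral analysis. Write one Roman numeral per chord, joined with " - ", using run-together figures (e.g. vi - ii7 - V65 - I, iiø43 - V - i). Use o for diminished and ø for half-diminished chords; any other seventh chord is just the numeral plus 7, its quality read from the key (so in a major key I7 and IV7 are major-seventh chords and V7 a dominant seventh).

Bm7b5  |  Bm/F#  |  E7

Bm7b5: B with this quality isn't in the key; it's iiø7, borrowed from the parallel minor.
Bm/F#: root B is the supertonic; minor triad there is ii64.
E7: root E is the dominant; dominant seventh chord there is V7.

iiø7 - ii64 - V7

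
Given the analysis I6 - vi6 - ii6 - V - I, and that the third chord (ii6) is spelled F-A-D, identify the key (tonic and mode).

C major

The chord Dm/F is a minor triad rooted on D; its label is ii6.
If D is scale degree 2 and the mode makes that degree carry a minor triad, the tonic is C and the mode is major.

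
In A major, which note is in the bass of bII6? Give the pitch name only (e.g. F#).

bII in A major has root Bb; the chord is Bb-D-F.
The figure 6 means first inversion — the third is in the bass.

D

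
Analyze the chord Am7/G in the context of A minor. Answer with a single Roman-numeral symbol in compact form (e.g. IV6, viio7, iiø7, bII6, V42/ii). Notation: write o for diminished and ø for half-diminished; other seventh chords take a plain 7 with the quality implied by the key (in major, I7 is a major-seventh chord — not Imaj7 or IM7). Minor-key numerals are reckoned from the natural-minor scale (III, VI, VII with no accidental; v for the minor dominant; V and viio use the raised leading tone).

i42

Stacked in thirds the chord is A-C-E-G: a minor seventh chord on A.
In A minor, A is the tonic; the diatonic minor seventh chord there is i7.
With G in the bass the chord is in third inversion, so the figured bass is 42.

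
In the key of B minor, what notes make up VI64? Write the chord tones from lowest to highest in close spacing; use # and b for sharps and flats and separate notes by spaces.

D G B

In B minor, the sixth degree is G, and the diatonic chord built there is a major triad.
Stacking thirds from G gives G-B-D.
The figured bass 64 indicates second inversion, placing the fifth (D) in the bass: D-G-B.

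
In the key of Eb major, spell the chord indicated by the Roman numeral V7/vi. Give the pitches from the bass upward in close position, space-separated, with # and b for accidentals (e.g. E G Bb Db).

V7/vi is a secondary dominant — the dominant seventh of vi. vi in Eb major is C, so the applied chord's root is G, a perfect fifth above.
Building a dominant seventh chord on G gives G-B-D-F.

G B D F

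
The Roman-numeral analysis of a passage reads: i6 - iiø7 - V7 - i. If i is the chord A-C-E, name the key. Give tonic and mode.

The chord Am is a minor triad rooted on A; its label is i.
If A is scale degree 1 and the mode makes that degree carry a minor triad, the tonic is A and the mode is minor.

A minor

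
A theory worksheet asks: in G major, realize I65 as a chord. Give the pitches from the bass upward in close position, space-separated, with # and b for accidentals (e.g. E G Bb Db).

In G major, the first degree is G, and the diatonic chord built there is a major seventh chord.
That chord is spelled G-B-D-F#.
The figured bass 65 indicates first inversion, placing the third (B) in the bass: B-D-F#-G.

B D F# G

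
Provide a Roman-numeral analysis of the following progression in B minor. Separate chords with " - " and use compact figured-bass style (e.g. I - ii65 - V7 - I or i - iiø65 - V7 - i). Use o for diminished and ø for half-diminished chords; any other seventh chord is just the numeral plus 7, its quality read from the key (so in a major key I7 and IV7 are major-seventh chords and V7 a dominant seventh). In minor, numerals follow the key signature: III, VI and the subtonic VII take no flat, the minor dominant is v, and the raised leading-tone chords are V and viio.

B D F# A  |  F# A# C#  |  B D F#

B-D-F#-A: minor seventh chord on B = scale degree 1 → i7.
F#-A#-C#: major triad on F# = scale degree 5 → V.
B-D-F# has root B, degree 1 in B minor, so i.

i7 - V - i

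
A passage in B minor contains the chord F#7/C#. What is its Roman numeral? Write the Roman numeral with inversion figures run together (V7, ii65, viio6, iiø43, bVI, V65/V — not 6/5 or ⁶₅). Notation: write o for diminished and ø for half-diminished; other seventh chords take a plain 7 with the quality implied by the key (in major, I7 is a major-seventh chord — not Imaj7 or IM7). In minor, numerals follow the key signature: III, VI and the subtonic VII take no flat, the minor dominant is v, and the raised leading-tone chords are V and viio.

The pitches F#-A#-C#-E form a dominant seventh chord rooted on F#.
F# is scale degree 5 in B minor, and a dominant seventh chord on that degree is written V7.
With C# in the bass the chord is in second inversion, so the figured bass is 43.

V43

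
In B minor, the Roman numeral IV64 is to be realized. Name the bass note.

B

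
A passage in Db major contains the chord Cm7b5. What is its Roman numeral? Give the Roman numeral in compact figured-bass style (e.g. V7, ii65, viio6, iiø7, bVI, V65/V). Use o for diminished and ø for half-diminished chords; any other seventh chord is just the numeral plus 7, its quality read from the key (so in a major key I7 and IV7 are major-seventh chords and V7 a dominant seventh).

viiø7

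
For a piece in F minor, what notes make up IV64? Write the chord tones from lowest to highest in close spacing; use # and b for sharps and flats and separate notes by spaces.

F Bb D

IV64 is the major subdominant, borrowed from the parallel major. In F minor that root is Bb.
So the chord is Bb-D-F.
With the 64 figure the chord is in second inversion; from the bass F upward in close position it reads F-Bb-D.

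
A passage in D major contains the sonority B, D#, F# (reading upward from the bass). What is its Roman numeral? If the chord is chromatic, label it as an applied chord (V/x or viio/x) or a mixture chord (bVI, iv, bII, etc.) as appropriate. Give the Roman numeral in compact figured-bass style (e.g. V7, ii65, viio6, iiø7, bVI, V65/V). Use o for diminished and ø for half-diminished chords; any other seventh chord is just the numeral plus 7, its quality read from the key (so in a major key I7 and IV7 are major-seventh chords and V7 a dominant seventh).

Stacked in thirds the chord is B-D#-F#: a major triad on B.
B is not a diatonic chord root with this quality in D major, but it lies a perfect fifth above E (ii), so the chord functions as an applied dominant of ii.

V/ii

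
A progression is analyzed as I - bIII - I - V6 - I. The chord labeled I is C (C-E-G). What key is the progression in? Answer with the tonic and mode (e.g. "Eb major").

C major

I is given as C-E-G — a major triad with root C.
If C is scale degree 1 and the mode makes that degree carry a major triad, the tonic is C and the mode is major.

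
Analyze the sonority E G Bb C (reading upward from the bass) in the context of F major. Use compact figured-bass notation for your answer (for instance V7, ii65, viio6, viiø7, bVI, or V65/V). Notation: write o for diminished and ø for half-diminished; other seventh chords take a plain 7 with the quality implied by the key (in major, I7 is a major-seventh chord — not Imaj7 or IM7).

V65

The pitches C-E-G-Bb form a dominant seventh chord rooted on C.
In F major, C is the dominant; the diatonic dominant seventh chord there is V7.
With E in the bass the chord is in first inversion, so the figured bass is 65.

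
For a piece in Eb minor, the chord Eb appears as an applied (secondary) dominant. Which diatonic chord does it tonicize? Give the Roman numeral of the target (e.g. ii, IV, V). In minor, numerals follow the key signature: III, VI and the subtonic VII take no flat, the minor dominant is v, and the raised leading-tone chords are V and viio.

iv

The chord is a major triad on Eb.
A dominant resolves down a perfect fifth: Eb → Ab. In Eb minor, Ab is scale degree 4, i.e. iv.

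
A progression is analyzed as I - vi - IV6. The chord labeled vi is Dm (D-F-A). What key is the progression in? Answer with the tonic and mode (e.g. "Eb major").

F major

vi is given as D-F-A — a minor triad with root D.
If D is scale degree 6 and the mode makes that degree carry a minor triad, the tonic is F and the mode is major.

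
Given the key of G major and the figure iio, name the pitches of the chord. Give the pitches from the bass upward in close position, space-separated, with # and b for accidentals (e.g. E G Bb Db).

A C Eb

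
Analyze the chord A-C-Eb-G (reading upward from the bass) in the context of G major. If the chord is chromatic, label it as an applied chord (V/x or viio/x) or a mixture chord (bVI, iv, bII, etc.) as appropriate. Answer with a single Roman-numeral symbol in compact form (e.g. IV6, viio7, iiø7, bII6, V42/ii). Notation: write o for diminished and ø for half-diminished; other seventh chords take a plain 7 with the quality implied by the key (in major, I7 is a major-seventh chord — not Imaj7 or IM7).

iiø7

Stacked in thirds the chord is A-C-Eb-G: a half-diminished seventh chord on A.
A is the second degree of G major. This is the half-diminished supertonic seventh, borrowed from the parallel minor.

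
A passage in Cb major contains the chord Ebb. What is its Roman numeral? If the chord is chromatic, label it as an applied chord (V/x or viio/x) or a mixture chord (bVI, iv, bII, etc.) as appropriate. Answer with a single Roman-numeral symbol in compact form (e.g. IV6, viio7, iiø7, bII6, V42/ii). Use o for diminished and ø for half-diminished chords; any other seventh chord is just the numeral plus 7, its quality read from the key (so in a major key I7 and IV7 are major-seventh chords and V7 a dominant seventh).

The pitches Ebb-Gb-Bbb form a major triad rooted on Ebb.
Ebb is the lowered third degree of Cb major (diatonic 3 would be Eb). This is a major triad on the lowered third degree, borrowed from the parallel minor.

bIII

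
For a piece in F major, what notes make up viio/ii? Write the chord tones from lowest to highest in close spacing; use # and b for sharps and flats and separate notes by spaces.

F# A C

The slash marks an applied leading-tone chord: viio of ii. In F major, ii is G, so the leading tone to it is F#, a half step below.
Building a diminished triad on F# gives F#-A-C.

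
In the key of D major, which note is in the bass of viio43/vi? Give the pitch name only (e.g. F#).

The applied chord viio43/vi is rooted on A#: A#-C#-E-G.
The figure 43 means second inversion — the fifth is in the bass.

E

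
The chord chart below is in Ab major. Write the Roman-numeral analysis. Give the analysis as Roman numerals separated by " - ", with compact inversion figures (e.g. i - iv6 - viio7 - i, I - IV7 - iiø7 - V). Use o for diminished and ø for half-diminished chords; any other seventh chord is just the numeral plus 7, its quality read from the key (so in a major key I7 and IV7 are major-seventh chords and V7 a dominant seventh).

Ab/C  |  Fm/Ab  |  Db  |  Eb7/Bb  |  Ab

Ab/C: root Ab is the tonic; major triad there is I6.
Fm/Ab: root F is the submediant; minor triad there is vi6.
Db: root Db is the subdominant; major triad there is IV.
Eb7/Bb: root Eb is the dominant; dominant seventh chord there is V43.
Ab: root Ab is the tonic; major triad there is I.

I6 - vi6 - IV - V43 - I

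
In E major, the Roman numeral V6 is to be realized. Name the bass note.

D#

V in E major has root B; the chord is B-D#-F#.
The figure 6 means first inversion — the third is in the bass.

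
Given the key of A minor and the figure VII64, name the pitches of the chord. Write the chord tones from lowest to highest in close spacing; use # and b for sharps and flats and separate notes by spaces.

In A minor, the subtonic is G, and the diatonic chord built there is a major triad.
That chord is spelled G-B-D.
The figured bass 64 indicates second inversion, placing the fifth (D) in the bass: D-G-B.

D G B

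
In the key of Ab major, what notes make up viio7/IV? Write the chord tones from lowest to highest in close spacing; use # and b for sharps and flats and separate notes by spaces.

C Eb Gb Bbb

The slash marks an applied leading-tone chord: viio of IV. In Ab major, IV is Db, so the leading tone to it is C, a half step below.
Building a fully diminished seventh chord on C gives C-Eb-Gb-Bbb.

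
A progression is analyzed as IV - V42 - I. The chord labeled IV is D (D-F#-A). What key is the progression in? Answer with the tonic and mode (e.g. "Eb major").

A major

The chord D is a major triad rooted on D; its label is IV.
IV on D implies D is the subdominant; that puts the tonic at A, and the uppercase numeral fits major mode.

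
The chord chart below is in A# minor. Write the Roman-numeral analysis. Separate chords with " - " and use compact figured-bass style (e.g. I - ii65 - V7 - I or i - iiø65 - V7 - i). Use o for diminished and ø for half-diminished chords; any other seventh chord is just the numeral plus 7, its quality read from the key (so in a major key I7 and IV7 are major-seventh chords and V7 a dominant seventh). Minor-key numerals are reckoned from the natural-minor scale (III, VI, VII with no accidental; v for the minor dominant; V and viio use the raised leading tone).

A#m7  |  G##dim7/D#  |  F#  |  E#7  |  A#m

i7 - viio43 - VI - V7 - i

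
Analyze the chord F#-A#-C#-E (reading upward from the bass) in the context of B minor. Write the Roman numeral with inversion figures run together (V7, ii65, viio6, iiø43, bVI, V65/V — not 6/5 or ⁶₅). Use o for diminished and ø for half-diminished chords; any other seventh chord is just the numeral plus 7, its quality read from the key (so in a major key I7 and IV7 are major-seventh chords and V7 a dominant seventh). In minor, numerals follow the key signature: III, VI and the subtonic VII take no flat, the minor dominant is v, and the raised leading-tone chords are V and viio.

V7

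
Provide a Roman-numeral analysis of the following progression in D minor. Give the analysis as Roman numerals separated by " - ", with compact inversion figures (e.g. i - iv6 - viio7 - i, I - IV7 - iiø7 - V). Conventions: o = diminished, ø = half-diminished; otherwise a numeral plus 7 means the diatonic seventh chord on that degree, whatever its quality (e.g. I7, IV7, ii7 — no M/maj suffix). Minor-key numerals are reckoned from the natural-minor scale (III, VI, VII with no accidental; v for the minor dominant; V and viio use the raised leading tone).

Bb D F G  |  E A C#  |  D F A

iv65 - V64 - i

Bb-D-F-G: root G is the subdominant; minor seventh chord there is iv65.
E-A-C#: major triad on A = scale degree 5 → V64.
D-F-A: root D is the tonic; minor triad there is i.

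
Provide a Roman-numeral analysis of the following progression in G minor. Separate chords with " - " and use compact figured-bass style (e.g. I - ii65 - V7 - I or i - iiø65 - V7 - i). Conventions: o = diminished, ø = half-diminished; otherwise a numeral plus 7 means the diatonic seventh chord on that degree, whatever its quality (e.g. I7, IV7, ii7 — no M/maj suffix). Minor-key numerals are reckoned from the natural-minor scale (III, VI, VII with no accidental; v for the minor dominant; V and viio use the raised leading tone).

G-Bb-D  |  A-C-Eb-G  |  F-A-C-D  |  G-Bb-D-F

i - iiø7 - v65 - i7

G-Bb-D: minor triad on G = scale degree 1 → i.
A-C-Eb-G: root A is the supertonic; half-diminished seventh chord there is iiø7.
F-A-C-D: root D is the dominant; minor seventh chord there is v65.
G-Bb-D-F: minor seventh chord on G = scale degree 1 → i7.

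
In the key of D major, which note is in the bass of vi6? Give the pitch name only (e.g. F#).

vi in D major has root B; the chord is B-D-F#.
The figure 6 means first inversion — the third is in the bass.

D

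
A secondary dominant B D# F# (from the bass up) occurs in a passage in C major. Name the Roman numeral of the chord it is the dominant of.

iii

The chord is a major triad on B.
A dominant resolves down a perfect fifth: B → E. In C major, E is scale degree 3, i.e. iii.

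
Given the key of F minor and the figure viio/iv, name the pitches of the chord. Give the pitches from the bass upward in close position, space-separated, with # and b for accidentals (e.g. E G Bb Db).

A C Eb

viio/iv is a secondary leading-tone chord. The target iv is Bb in F minor; the applied chord is rooted a semitone below, on A.
Building a diminished triad on A gives A-C-Eb.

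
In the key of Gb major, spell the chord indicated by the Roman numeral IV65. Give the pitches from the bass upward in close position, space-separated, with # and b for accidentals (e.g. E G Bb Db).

Eb Gb Bb Cb

In Gb major, scale degree 4 is Cb, and the diatonic chord built there is a major seventh chord.
That chord is spelled Cb-Eb-Gb-Bb.
The figured bass 65 indicates first inversion, placing the third (Eb) in the bass: Eb-Gb-Bb-Cb.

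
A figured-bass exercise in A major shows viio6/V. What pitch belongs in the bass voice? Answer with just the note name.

F#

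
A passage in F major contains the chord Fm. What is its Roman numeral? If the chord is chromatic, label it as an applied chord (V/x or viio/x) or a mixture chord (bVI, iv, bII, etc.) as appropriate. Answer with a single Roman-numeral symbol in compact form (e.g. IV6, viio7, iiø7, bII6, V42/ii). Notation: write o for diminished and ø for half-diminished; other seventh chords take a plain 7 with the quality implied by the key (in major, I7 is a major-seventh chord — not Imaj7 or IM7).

Stacked in thirds the chord is F-Ab-C: a minor triad on F.
F is the first degree of F major. This is the minor tonic, borrowed from the parallel minor.

i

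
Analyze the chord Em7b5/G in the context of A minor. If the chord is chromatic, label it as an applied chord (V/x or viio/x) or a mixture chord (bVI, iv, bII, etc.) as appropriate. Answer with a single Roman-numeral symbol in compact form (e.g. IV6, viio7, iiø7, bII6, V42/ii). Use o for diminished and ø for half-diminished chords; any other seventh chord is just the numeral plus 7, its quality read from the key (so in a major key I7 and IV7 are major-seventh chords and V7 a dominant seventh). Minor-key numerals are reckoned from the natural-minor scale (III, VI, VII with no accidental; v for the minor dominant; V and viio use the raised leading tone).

The pitches E-G-Bb-D form a half-diminished seventh chord rooted on E.
E sits a half step below F (VI in A minor); a diminished chord there is the applied leading-tone chord of VI.
With G in the bass the chord is in first inversion, so the figured bass is 65.

viiø65/VI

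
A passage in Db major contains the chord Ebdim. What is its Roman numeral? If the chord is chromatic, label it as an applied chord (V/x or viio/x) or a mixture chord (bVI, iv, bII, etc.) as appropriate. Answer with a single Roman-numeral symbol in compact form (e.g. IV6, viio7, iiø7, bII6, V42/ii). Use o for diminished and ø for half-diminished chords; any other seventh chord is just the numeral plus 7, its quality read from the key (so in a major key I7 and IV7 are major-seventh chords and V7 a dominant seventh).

iio

The pitches Eb-Gb-Bbb form a diminished triad rooted on Eb.
Eb is the second degree of Db major. This is the diminished supertonic triad, borrowed from the parallel minor.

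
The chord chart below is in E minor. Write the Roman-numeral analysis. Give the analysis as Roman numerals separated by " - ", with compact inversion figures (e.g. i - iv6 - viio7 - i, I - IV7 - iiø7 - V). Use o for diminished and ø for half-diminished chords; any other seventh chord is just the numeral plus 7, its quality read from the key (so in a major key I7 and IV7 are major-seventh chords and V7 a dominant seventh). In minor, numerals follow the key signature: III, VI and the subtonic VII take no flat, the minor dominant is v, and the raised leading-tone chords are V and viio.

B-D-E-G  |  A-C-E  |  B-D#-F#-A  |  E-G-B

i43 - iv - V7 - i

B-D-E-G: minor seventh chord on E = scale degree 1 → i43.
A-C-E has root A, degree 4 in E minor, so iv.
B-D#-F#-A: root B is the dominant; dominant seventh chord there is V7.
E-G-B: root E is the tonic; minor triad there is i.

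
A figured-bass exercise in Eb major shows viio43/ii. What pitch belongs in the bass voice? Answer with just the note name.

Bb

The applied chord viio43/ii is rooted on E: E-G-Bb-Db.
The figure 43 means second inversion — the fifth is in the bass.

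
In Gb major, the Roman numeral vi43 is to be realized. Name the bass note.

vi in Gb major has root Eb; the chord is Eb-Gb-Bb-Db.
The figure 43 means second inversion — the fifth is in the bass.

Bb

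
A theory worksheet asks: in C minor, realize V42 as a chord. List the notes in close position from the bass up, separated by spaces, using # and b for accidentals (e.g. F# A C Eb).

F G B D

In C minor, scale degree 5 is G. The dominant is major (leading tone raised), so V is a dominant seventh chord.
Stacking thirds from G gives G-B-D-F.
The figured bass 42 indicates third inversion, placing the seventh (F) in the bass: F-G-B-D.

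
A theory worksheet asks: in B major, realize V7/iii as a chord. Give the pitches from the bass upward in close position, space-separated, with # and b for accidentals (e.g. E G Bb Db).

A# C## E# G#

V7/iii is a secondary dominant — the dominant seventh of iii. iii in B major is D#, so the applied chord's root is A#, a perfect fifth above.
Building a dominant seventh chord on A# gives A#-C##-E#-G#.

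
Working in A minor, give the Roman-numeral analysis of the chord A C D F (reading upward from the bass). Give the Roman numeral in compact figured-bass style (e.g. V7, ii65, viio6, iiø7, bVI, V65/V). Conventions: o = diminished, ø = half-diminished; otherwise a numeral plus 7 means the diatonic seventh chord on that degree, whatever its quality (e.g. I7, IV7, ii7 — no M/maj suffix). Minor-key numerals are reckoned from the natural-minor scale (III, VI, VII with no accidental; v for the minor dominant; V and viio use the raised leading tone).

iv43

The pitches D-F-A-C form a minor seventh chord rooted on D.
D is scale degree 4 in A minor, and a minor seventh chord on that degree is written iv7.
With A in the bass the chord is in second inversion, so the figured bass is 43.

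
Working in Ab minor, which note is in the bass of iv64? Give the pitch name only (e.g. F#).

Ab

iv in Ab minor has root Db; the chord is Db-Fb-Ab.
The figure 64 means second inversion — the fifth is in the bass.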